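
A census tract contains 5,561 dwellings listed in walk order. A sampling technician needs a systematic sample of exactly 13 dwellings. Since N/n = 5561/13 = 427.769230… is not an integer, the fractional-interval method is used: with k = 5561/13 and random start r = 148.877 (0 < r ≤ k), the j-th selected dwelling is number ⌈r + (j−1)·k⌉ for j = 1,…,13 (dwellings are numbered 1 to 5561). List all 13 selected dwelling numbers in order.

149, 577, 1005, 1433, 1860, 2288, 2716, 3144, 3572, 3999, 4427, 4855, 5283

j=1: r + 0k = 148.877 → ⌈·⌉ = 149
j=2: r + 1k = 576.646230… → ⌈·⌉ = 577
j=3: r + 2k = 1004.415461… → ⌈·⌉ = 1005
j=4: r + 3k = 1432.184692… → ⌈·⌉ = 1433
j=5: r + 4k = 1859.953923… → ⌈·⌉ = 1860
j=6: r + 5k = 2287.723153… → ⌈·⌉ = 2288
j=7: r + 6k = 2715.492384… → ⌈·⌉ = 2716
j=8: r + 7k = 3143.261615… → ⌈·⌉ = 3144
j=9: r + 8k = 3571.030846… → ⌈·⌉ = 3572
j=10: r + 9k = 3998.800076… → ⌈·⌉ = 3999
j=11: r + 10k = 4426.569307… → ⌈·⌉ = 4427
j=12: r + 11k = 4854.338538… → ⌈·⌉ = 4855
j=13: r + 12k = 5282.107769… → ⌈·⌉ = 5283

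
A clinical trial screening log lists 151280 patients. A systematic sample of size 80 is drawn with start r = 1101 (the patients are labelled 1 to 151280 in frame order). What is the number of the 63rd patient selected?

118343

k = 151280/80 = 1891
63rd selection = r + (63−1)·k = 1101 + 62×1891 = 1101 + 117242 = 118343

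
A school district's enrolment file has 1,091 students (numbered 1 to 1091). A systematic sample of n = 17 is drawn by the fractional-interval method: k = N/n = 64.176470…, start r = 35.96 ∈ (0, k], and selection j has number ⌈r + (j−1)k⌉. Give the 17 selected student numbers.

j=1: r + 0k = 35.96 → ⌈·⌉ = 36
j=2: r + 1k = 100.136470… → ⌈·⌉ = 101
j=3: r + 2k = 164.312941… → ⌈·⌉ = 165
j=4: r + 3k = 228.489411… → ⌈·⌉ = 229
j=5: r + 4k = 292.665882… → ⌈·⌉ = 293
j=6: r + 5k = 356.842352… → ⌈·⌉ = 357
j=7: r + 6k = 421.018823… → ⌈·⌉ = 422
j=8: r + 7k = 485.195294… → ⌈·⌉ = 486
j=9: r + 8k = 549.371764… → ⌈·⌉ = 550
j=10: r + 9k = 613.548235… → ⌈·⌉ = 614
j=11: r + 10k = 677.724705… → ⌈·⌉ = 678
j=12: r + 11k = 741.901176… → ⌈·⌉ = 742
j=13: r + 12k = 806.077647… → ⌈·⌉ = 807
j=14: r + 13k = 870.254117… → ⌈·⌉ = 871
j=15: r + 14k = 934.430588… → ⌈·⌉ = 935
j=16: r + 15k = 998.607058… → ⌈·⌉ = 999
j=17: r + 16k = 1062.783529… → ⌈·⌉ = 1063

36, 101, 165, 229, 293, 357, 422, 486, 550, 614, 678, 742, 807, 871, 935, 999, 1063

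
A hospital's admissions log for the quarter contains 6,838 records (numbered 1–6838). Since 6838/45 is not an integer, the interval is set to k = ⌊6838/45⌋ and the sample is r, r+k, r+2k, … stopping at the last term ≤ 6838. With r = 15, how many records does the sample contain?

46

k = ⌊6838/45⌋ = 151
Achieved size = ⌊(6838 − 15)/151⌋ + 1 = ⌊6823/151⌋ + 1 = 45 + 1 = 46
(last selection: 15 + 45×151 = 6810 ≤ 6838; next would be 6961 > 6838)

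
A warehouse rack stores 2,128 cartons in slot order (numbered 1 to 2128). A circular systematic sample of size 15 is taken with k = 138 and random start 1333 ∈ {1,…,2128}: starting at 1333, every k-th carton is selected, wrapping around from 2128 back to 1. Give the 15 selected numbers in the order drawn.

1333, 1471, 1609, 1747, 1885, 2023, 33, 171, 309, 447, 585, 723, 861, 999, 1137

Selection 1: 1333
Selection 2: 1333 + 138 = 1471
Selection 3: 1471 + 138 = 1609
Selection 4: 1609 + 138 = 1747
Selection 5: 1747 + 138 = 1885
Selection 6: 1885 + 138 = 2023
Selection 7: 2023 + 138 = 2161 → 2161 − 2128 = 33
Selection 8: 33 + 138 = 171
Selection 9: 171 + 138 = 309
Selection 10: 309 + 138 = 447
Selection 11: 447 + 138 = 585
Selection 12: 585 + 138 = 723
Selection 13: 723 + 138 = 861
Selection 14: 861 + 138 = 999
Selection 15: 999 + 138 = 1137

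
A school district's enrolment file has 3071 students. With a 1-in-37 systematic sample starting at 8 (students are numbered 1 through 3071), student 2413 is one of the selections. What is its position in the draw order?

k = 37
position = (2413 − 8)/37 + 1 = 2405/37 + 1 = 65 + 1 = 66

66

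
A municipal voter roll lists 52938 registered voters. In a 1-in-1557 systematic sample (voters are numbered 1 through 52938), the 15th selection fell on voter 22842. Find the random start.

1044

k = 1557
r = 22842 − (15−1)×1557 = 22842 − 21798 = 1044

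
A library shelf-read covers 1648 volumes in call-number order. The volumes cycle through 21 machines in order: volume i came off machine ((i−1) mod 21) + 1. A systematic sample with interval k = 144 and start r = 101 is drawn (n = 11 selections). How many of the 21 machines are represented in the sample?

7

Consecutive selections differ by k = 144, so their machine numbers differ by 144 mod 21 = 18.
gcd(144, 21) = 3, so the sample visits 21/3 = 7 distinct residues mod 21.
Start 101 is machine 17; the machines hit are 2, 5, 8, 11, 14, 17, 20.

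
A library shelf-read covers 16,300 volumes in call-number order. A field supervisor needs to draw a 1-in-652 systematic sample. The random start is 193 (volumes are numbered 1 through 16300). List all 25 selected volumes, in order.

193, 845, 1497, 2149, 2801, 3453, 4105, 4757, 5409, 6061, 6713, 7365, 8017, 8669, 9321, 9973, 10625, 11277, 11929, 12581, 13233, 13885, 14537, 15189, 15841

volume 1: 193
volume 2: 193 + 652 = 845
volume 3: 845 + 652 = 1497
volume 4: 1497 + 652 = 2149
volume 5: 2149 + 652 = 2801
volume 6: 2801 + 652 = 3453
volume 7: 3453 + 652 = 4105
volume 8: 4105 + 652 = 4757
volume 9: 4757 + 652 = 5409
volume 10: 5409 + 652 = 6061
volume 11: 6061 + 652 = 6713
volume 12: 6713 + 652 = 7365
volume 13: 7365 + 652 = 8017
volume 14: 8017 + 652 = 8669
volume 15: 8669 + 652 = 9321
volume 16: 9321 + 652 = 9973
volume 17: 9973 + 652 = 10625
volume 18: 10625 + 652 = 11277
volume 19: 11277 + 652 = 11929
volume 20: 11929 + 652 = 12581
volume 21: 12581 + 652 = 13233
volume 22: 13233 + 652 = 13885
volume 23: 13885 + 652 = 14537
volume 24: 14537 + 652 = 15189
volume 25: 15189 + 652 = 15841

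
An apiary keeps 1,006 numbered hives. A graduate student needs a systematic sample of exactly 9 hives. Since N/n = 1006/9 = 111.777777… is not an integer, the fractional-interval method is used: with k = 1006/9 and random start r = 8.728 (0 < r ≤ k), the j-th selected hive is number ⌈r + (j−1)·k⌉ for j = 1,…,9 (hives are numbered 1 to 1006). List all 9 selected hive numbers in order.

9, 121, 233, 345, 456, 568, 680, 792, 903

j=1: r + 0k = 8.728 → ⌈·⌉ = 9
j=2: r + 1k = 120.505777… → ⌈·⌉ = 121
j=3: r + 2k = 232.283555… → ⌈·⌉ = 233
j=4: r + 3k = 344.061333… → ⌈·⌉ = 345
j=5: r + 4k = 455.839111… → ⌈·⌉ = 456
j=6: r + 5k = 567.616888… → ⌈·⌉ = 568
j=7: r + 6k = 679.394666… → ⌈·⌉ = 680
j=8: r + 7k = 791.172444… → ⌈·⌉ = 792
j=9: r + 8k = 902.950222… → ⌈·⌉ = 903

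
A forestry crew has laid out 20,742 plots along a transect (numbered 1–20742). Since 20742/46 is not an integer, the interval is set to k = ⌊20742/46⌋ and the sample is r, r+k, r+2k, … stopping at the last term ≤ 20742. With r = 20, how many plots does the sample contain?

k = ⌊20742/46⌋ = 450
Achieved size = ⌊(20742 − 20)/450⌋ + 1 = ⌊20722/450⌋ + 1 = 46 + 1 = 47
(last selection: 20 + 46×450 = 20720 ≤ 20742; next would be 21170 > 20742)

47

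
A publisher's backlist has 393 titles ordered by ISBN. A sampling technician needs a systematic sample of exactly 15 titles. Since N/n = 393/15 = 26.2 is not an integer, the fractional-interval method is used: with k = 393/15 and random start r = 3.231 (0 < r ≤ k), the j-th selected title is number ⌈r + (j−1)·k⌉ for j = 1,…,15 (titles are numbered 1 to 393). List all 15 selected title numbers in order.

4, 30, 56, 82, 109, 135, 161, 187, 213, 240, 266, 292, 318, 344, 371

j=1: r + 0k = 3.231 → ⌈·⌉ = 4
j=2: r + 1k = 29.431 → ⌈·⌉ = 30
j=3: r + 2k = 55.631 → ⌈·⌉ = 56
j=4: r + 3k = 81.831 → ⌈·⌉ = 82
j=5: r + 4k = 108.031 → ⌈·⌉ = 109
j=6: r + 5k = 134.231 → ⌈·⌉ = 135
j=7: r + 6k = 160.431 → ⌈·⌉ = 161
j=8: r + 7k = 186.631 → ⌈·⌉ = 187
j=9: r + 8k = 212.831 → ⌈·⌉ = 213
j=10: r + 9k = 239.031 → ⌈·⌉ = 240
j=11: r + 10k = 265.231 → ⌈·⌉ = 266
j=12: r + 11k = 291.431 → ⌈·⌉ = 292
j=13: r + 12k = 317.631 → ⌈·⌉ = 318
j=14: r + 13k = 343.831 → ⌈·⌉ = 344
j=15: r + 14k = 370.031 → ⌈·⌉ = 371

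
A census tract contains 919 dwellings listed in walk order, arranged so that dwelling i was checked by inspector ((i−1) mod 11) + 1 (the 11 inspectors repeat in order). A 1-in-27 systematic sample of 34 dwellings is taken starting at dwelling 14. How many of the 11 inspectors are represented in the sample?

11

Consecutive selections differ by k = 27, so their inspector numbers differ by 27 mod 11 = 5.
gcd(27, 11) = 1, so the sample visits 11/1 = 11 distinct residues mod 11.
Start 14 is inspector 3; the inspectors hit are 1, 2, 3, 4, 5, 6, 7, 8, 9, 10, 11.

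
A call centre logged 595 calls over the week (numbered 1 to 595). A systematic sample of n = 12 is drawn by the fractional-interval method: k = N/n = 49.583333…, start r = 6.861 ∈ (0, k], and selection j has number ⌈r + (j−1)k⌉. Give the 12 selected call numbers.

7, 57, 107, 156, 206, 255, 305, 354, 404, 454, 503, 553

j=1: r + 0k = 6.861 → ⌈·⌉ = 7
j=2: r + 1k = 56.444333… → ⌈·⌉ = 57
j=3: r + 2k = 106.027666… → ⌈·⌉ = 107
j=4: r + 3k = 155.611 → ⌈·⌉ = 156
j=5: r + 4k = 205.194333… → ⌈·⌉ = 206
j=6: r + 5k = 254.777666… → ⌈·⌉ = 255
j=7: r + 6k = 304.361 → ⌈·⌉ = 305
j=8: r + 7k = 353.944333… → ⌈·⌉ = 354
j=9: r + 8k = 403.527666… → ⌈·⌉ = 404
j=10: r + 9k = 453.111 → ⌈·⌉ = 454
j=11: r + 10k = 502.694333… → ⌈·⌉ = 503
j=12: r + 11k = 552.277666… → ⌈·⌉ = 553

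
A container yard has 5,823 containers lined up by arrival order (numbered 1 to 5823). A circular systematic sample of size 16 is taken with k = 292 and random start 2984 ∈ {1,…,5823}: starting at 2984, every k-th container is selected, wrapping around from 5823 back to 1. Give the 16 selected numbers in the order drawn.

2984, 3276, 3568, 3860, 4152, 4444, 4736, 5028, 5320, 5612, 81, 373, 665, 957, 1249, 1541

Selection 1: 2984
Selection 2: 2984 + 292 = 3276
Selection 3: 3276 + 292 = 3568
Selection 4: 3568 + 292 = 3860
Selection 5: 3860 + 292 = 4152
Selection 6: 4152 + 292 = 4444
Selection 7: 4444 + 292 = 4736
Selection 8: 4736 + 292 = 5028
Selection 9: 5028 + 292 = 5320
Selection 10: 5320 + 292 = 5612
Selection 11: 5612 + 292 = 5904 → 5904 − 5823 = 81
Selection 12: 81 + 292 = 373
Selection 13: 373 + 292 = 665
Selection 14: 665 + 292 = 957
Selection 15: 957 + 292 = 1249
Selection 16: 1249 + 292 = 1541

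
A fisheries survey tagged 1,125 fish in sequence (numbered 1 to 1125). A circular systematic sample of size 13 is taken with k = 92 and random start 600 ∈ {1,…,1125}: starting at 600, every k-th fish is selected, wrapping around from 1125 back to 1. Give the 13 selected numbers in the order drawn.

600, 692, 784, 876, 968, 1060, 27, 119, 211, 303, 395, 487, 579

Selection 1: 600
Selection 2: 600 + 92 = 692
Selection 3: 692 + 92 = 784
Selection 4: 784 + 92 = 876
Selection 5: 876 + 92 = 968
Selection 6: 968 + 92 = 1060
Selection 7: 1060 + 92 = 1152 → 1152 − 1125 = 27
Selection 8: 27 + 92 = 119
Selection 9: 119 + 92 = 211
Selection 10: 211 + 92 = 303
Selection 11: 303 + 92 = 395
Selection 12: 395 + 92 = 487
Selection 13: 487 + 92 = 579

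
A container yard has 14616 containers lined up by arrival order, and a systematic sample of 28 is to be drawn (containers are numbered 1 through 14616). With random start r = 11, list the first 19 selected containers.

11, 533, 1055, 1577, 2099, 2621, 3143, 3665, 4187, 4709, 5231, 5753, 6275, 6797, 7319, 7841, 8363, 8885, 9407

k = N/n = 14616/28 = 522
container 1: 11
container 2: 11 + 522 = 533
container 3: 533 + 522 = 1055
container 4: 1055 + 522 = 1577
container 5: 1577 + 522 = 2099
container 6: 2099 + 522 = 2621
container 7: 2621 + 522 = 3143
container 8: 3143 + 522 = 3665
container 9: 3665 + 522 = 4187
container 10: 4187 + 522 = 4709
container 11: 4709 + 522 = 5231
container 12: 5231 + 522 = 5753
container 13: 5753 + 522 = 6275
container 14: 6275 + 522 = 6797
container 15: 6797 + 522 = 7319
container 16: 7319 + 522 = 7841
container 17: 7841 + 522 = 8363
container 18: 8363 + 522 = 8885
container 19: 8885 + 522 = 9407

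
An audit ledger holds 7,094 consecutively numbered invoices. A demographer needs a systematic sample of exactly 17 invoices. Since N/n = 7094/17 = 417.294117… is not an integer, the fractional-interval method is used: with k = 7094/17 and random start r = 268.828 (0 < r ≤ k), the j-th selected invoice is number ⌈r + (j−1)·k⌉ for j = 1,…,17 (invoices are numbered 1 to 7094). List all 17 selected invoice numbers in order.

269, 687, 1104, 1521, 1939, 2356, 2773, 3190, 3608, 4025, 4442, 4860, 5277, 5694, 6111, 6529, 6946

j=1: r + 0k = 268.828 → ⌈·⌉ = 269
j=2: r + 1k = 686.122117… → ⌈·⌉ = 687
j=3: r + 2k = 1103.416235… → ⌈·⌉ = 1104
j=4: r + 3k = 1520.710352… → ⌈·⌉ = 1521
j=5: r + 4k = 1938.004470… → ⌈·⌉ = 1939
j=6: r + 5k = 2355.298588… → ⌈·⌉ = 2356
j=7: r + 6k = 2772.592705… → ⌈·⌉ = 2773
j=8: r + 7k = 3189.886823… → ⌈·⌉ = 3190
j=9: r + 8k = 3607.180941… → ⌈·⌉ = 3608
j=10: r + 9k = 4024.475058… → ⌈·⌉ = 4025
j=11: r + 10k = 4441.769176… → ⌈·⌉ = 4442
j=12: r + 11k = 4859.063294… → ⌈·⌉ = 4860
j=13: r + 12k = 5276.357411… → ⌈·⌉ = 5277
j=14: r + 13k = 5693.651529… → ⌈·⌉ = 5694
j=15: r + 14k = 6110.945647… → ⌈·⌉ = 6111
j=16: r + 15k = 6528.239764… → ⌈·⌉ = 6529
j=17: r + 16k = 6945.533882… → ⌈·⌉ = 6946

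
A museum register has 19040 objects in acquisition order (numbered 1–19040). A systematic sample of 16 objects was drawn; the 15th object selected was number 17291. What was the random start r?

631

k = 19040/16 = 1190
r = 17291 − (15−1)×1190 = 17291 − 16660 = 631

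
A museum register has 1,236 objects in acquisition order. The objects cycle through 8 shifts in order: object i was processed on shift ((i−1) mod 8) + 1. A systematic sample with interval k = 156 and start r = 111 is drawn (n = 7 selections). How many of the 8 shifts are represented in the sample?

Consecutive selections differ by k = 156, so their shift numbers differ by 156 mod 8 = 4.
gcd(156, 8) = 4, so the sample visits 8/4 = 2 distinct residues mod 8.
Start 111 is shift 7; the shifts hit are 3, 7.

2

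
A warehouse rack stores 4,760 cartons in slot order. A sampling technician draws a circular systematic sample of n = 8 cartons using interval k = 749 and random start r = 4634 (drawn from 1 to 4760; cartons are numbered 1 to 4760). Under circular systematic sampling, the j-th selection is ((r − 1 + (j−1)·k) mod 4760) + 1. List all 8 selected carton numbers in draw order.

Selection 1: 4634
Selection 2: 4634 + 749 = 5383 → 5383 − 4760 = 623
Selection 3: 623 + 749 = 1372
Selection 4: 1372 + 749 = 2121
Selection 5: 2121 + 749 = 2870
Selection 6: 2870 + 749 = 3619
Selection 7: 3619 + 749 = 4368
Selection 8: 4368 + 749 = 5117 → 5117 − 4760 = 357

4634, 623, 1372, 2121, 2870, 3619, 4368, 357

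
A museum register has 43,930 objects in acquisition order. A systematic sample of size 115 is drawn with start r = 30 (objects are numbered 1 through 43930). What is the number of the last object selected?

43578

k = 43930/115 = 382
115th selection = r + (115−1)·k = 30 + 114×382 = 30 + 43548 = 43578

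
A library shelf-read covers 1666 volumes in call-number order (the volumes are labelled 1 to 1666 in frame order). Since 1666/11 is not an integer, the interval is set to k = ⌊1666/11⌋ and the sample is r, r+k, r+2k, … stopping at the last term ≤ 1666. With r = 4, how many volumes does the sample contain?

k = ⌊1666/11⌋ = 151
Achieved size = ⌊(1666 − 4)/151⌋ + 1 = ⌊1662/151⌋ + 1 = 11 + 1 = 12
(last selection: 4 + 11×151 = 1665 ≤ 1666; next would be 1816 > 1666)

12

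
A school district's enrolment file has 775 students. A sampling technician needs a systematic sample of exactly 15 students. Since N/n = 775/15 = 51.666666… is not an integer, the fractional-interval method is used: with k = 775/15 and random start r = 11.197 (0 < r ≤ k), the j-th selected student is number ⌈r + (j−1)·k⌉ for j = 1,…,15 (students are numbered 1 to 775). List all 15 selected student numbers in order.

12, 63, 115, 167, 218, 270, 322, 373, 425, 477, 528, 580, 632, 683, 735

j=1: r + 0k = 11.197 → ⌈·⌉ = 12
j=2: r + 1k = 62.863666… → ⌈·⌉ = 63
j=3: r + 2k = 114.530333… → ⌈·⌉ = 115
j=4: r + 3k = 166.197 → ⌈·⌉ = 167
j=5: r + 4k = 217.863666… → ⌈·⌉ = 218
j=6: r + 5k = 269.530333… → ⌈·⌉ = 270
j=7: r + 6k = 321.197 → ⌈·⌉ = 322
j=8: r + 7k = 372.863666… → ⌈·⌉ = 373
j=9: r + 8k = 424.530333… → ⌈·⌉ = 425
j=10: r + 9k = 476.197 → ⌈·⌉ = 477
j=11: r + 10k = 527.863666… → ⌈·⌉ = 528
j=12: r + 11k = 579.530333… → ⌈·⌉ = 580
j=13: r + 12k = 631.197 → ⌈·⌉ = 632
j=14: r + 13k = 682.863666… → ⌈·⌉ = 683
j=15: r + 14k = 734.530333… → ⌈·⌉ = 735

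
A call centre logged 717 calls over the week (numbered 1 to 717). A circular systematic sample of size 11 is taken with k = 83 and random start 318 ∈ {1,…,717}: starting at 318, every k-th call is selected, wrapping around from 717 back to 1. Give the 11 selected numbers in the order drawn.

Selection 1: 318
Selection 2: 318 + 83 = 401
Selection 3: 401 + 83 = 484
Selection 4: 484 + 83 = 567
Selection 5: 567 + 83 = 650
Selection 6: 650 + 83 = 733 → 733 − 717 = 16
Selection 7: 16 + 83 = 99
Selection 8: 99 + 83 = 182
Selection 9: 182 + 83 = 265
Selection 10: 265 + 83 = 348
Selection 11: 348 + 83 = 431

318, 401, 484, 567, 650, 16, 99, 182, 265, 348, 431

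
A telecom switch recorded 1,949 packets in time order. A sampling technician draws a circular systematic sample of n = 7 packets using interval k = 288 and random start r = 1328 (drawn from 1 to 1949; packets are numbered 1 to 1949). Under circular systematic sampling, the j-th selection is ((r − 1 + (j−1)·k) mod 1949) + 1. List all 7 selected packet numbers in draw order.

1328, 1616, 1904, 243, 531, 819, 1107

Selection 1: 1328
Selection 2: 1328 + 288 = 1616
Selection 3: 1616 + 288 = 1904
Selection 4: 1904 + 288 = 2192 → 2192 − 1949 = 243
Selection 5: 243 + 288 = 531
Selection 6: 531 + 288 = 819
Selection 7: 819 + 288 = 1107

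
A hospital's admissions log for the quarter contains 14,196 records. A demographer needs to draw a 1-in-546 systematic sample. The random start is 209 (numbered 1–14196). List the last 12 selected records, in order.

15th selection = 209 + 14×546 = 7853
16th: 7853 + 546 = 8399
17th: 8399 + 546 = 8945
18th: 8945 + 546 = 9491
19th: 9491 + 546 = 10037
20th: 10037 + 546 = 10583
21st: 10583 + 546 = 11129
22nd: 11129 + 546 = 11675
23rd: 11675 + 546 = 12221
24th: 12221 + 546 = 12767
25th: 12767 + 546 = 13313
26th: 13313 + 546 = 13859

7853, 8399, 8945, 9491, 10037, 10583, 11129, 11675, 12221, 12767, 13313, 13859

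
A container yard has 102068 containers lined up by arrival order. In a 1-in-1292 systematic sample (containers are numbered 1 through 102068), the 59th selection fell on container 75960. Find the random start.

1024

k = 1292
r = 75960 − (59−1)×1292 = 75960 − 74936 = 1024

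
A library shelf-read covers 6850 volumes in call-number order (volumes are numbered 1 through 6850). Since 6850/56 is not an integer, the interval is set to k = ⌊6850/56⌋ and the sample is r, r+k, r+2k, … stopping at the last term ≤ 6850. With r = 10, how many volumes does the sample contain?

57

k = ⌊6850/56⌋ = 122
Achieved size = ⌊(6850 − 10)/122⌋ + 1 = ⌊6840/122⌋ + 1 = 56 + 1 = 57
(last selection: 10 + 56×122 = 6842 ≤ 6850; next would be 6964 > 6850)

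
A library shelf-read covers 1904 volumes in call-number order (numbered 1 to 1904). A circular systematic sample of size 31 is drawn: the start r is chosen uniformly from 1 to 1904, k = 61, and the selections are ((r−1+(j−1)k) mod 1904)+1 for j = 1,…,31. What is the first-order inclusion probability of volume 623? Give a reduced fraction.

For each position j, as r ranges over 1…1904 the j-th selection hits every volume exactly once, so volume 623 is selected for exactly 31 of the 1904 starts.
Inclusion probability = 31/1904.

31/1904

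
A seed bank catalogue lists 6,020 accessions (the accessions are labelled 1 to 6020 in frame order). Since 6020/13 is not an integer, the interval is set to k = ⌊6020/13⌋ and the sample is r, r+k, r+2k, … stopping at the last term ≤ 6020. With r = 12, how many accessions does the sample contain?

13

k = ⌊6020/13⌋ = 463
Achieved size = ⌊(6020 − 12)/463⌋ + 1 = ⌊6008/463⌋ + 1 = 12 + 1 = 13
(last selection: 12 + 12×463 = 5568 ≤ 6020; next would be 6031 > 6020)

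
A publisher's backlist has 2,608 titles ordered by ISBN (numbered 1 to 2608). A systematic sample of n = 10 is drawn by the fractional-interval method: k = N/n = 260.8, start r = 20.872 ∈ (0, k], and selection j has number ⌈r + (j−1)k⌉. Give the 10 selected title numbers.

j=1: r + 0k = 20.872 → ⌈·⌉ = 21
j=2: r + 1k = 281.672 → ⌈·⌉ = 282
j=3: r + 2k = 542.472 → ⌈·⌉ = 543
j=4: r + 3k = 803.272 → ⌈·⌉ = 804
j=5: r + 4k = 1064.072 → ⌈·⌉ = 1065
j=6: r + 5k = 1324.872 → ⌈·⌉ = 1325
j=7: r + 6k = 1585.672 → ⌈·⌉ = 1586
j=8: r + 7k = 1846.472 → ⌈·⌉ = 1847
j=9: r + 8k = 2107.272 → ⌈·⌉ = 2108
j=10: r + 9k = 2368.072 → ⌈·⌉ = 2369

21, 282, 543, 804, 1065, 1325, 1586, 1847, 2108, 2369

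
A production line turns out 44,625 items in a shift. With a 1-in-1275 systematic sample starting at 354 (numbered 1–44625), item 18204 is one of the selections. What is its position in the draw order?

k = 1275
position = (18204 − 354)/1275 + 1 = 17850/1275 + 1 = 14 + 1 = 15

15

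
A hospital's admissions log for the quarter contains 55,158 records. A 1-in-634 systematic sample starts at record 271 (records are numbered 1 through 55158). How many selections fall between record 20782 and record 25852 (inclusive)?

8

k = 634
First selection ≥ 20782: 271 + ⌈(20782−271)/634⌉·634 = 271 + 33×634 = 21193
Last selection ≤ 25852: 271 + ⌊(25852−271)/634⌋·634 = 271 + 40×634 = 25631
Count = 40 − 33 + 1 = 8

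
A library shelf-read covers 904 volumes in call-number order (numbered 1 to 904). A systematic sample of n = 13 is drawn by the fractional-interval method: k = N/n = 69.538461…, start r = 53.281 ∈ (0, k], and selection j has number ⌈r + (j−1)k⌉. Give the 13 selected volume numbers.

54, 123, 193, 262, 332, 401, 471, 541, 610, 680, 749, 819, 888

j=1: r + 0k = 53.281 → ⌈·⌉ = 54
j=2: r + 1k = 122.819461… → ⌈·⌉ = 123
j=3: r + 2k = 192.357923… → ⌈·⌉ = 193
j=4: r + 3k = 261.896384… → ⌈·⌉ = 262
j=5: r + 4k = 331.434846… → ⌈·⌉ = 332
j=6: r + 5k = 400.973307… → ⌈·⌉ = 401
j=7: r + 6k = 470.511769… → ⌈·⌉ = 471
j=8: r + 7k = 540.050230… → ⌈·⌉ = 541
j=9: r + 8k = 609.588692… → ⌈·⌉ = 610
j=10: r + 9k = 679.127153… → ⌈·⌉ = 680
j=11: r + 10k = 748.665615… → ⌈·⌉ = 749
j=12: r + 11k = 818.204076… → ⌈·⌉ = 819
j=13: r + 12k = 887.742538… → ⌈·⌉ = 888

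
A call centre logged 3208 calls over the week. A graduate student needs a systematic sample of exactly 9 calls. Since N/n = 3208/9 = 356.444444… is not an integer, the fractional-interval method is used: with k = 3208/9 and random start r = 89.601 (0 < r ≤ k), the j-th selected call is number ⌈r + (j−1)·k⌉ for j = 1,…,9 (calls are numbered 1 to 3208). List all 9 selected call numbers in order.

90, 447, 803, 1159, 1516, 1872, 2229, 2585, 2942

j=1: r + 0k = 89.601 → ⌈·⌉ = 90
j=2: r + 1k = 446.045444… → ⌈·⌉ = 447
j=3: r + 2k = 802.489888… → ⌈·⌉ = 803
j=4: r + 3k = 1158.934333… → ⌈·⌉ = 1159
j=5: r + 4k = 1515.378777… → ⌈·⌉ = 1516
j=6: r + 5k = 1871.823222… → ⌈·⌉ = 1872
j=7: r + 6k = 2228.267666… → ⌈·⌉ = 2229
j=8: r + 7k = 2584.712111… → ⌈·⌉ = 2585
j=9: r + 8k = 2941.156555… → ⌈·⌉ = 2942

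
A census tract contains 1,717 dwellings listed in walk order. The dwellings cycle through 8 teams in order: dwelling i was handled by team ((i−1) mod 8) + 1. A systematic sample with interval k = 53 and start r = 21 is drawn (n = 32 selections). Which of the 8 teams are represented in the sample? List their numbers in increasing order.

Consecutive selections differ by k = 53, so their team numbers differ by 53 mod 8 = 5.
gcd(53, 8) = 1, so the sample visits 8/1 = 8 distinct residues mod 8.
Start 21 is team 5; the teams hit are 1, 2, 3, 4, 5, 6, 7, 8.

1, 2, 3, 4, 5, 6, 7, 8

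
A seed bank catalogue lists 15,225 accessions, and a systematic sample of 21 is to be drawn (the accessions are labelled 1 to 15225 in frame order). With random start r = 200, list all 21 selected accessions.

200, 925, 1650, 2375, 3100, 3825, 4550, 5275, 6000, 6725, 7450, 8175, 8900, 9625, 10350, 11075, 11800, 12525, 13250, 13975, 14700

k = N/n = 15225/21 = 725
accession 1: 200
accession 2: 200 + 725 = 925
accession 3: 925 + 725 = 1650
accession 4: 1650 + 725 = 2375
accession 5: 2375 + 725 = 3100
accession 6: 3100 + 725 = 3825
accession 7: 3825 + 725 = 4550
accession 8: 4550 + 725 = 5275
accession 9: 5275 + 725 = 6000
accession 10: 6000 + 725 = 6725
accession 11: 6725 + 725 = 7450
accession 12: 7450 + 725 = 8175
accession 13: 8175 + 725 = 8900
accession 14: 8900 + 725 = 9625
accession 15: 9625 + 725 = 10350
accession 16: 10350 + 725 = 11075
accession 17: 11075 + 725 = 11800
accession 18: 11800 + 725 = 12525
accession 19: 12525 + 725 = 13250
accession 20: 13250 + 725 = 13975
accession 21: 13975 + 725 = 14700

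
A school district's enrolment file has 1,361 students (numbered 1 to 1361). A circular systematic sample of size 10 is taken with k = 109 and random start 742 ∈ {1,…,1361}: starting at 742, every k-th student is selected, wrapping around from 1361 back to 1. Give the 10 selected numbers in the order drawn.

742, 851, 960, 1069, 1178, 1287, 35, 144, 253, 362

Selection 1: 742
Selection 2: 742 + 109 = 851
Selection 3: 851 + 109 = 960
Selection 4: 960 + 109 = 1069
Selection 5: 1069 + 109 = 1178
Selection 6: 1178 + 109 = 1287
Selection 7: 1287 + 109 = 1396 → 1396 − 1361 = 35
Selection 8: 35 + 109 = 144
Selection 9: 144 + 109 = 253
Selection 10: 253 + 109 = 362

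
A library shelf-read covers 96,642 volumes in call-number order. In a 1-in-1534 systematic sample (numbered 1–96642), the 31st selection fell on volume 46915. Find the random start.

k = 1534
r = 46915 − (31−1)×1534 = 46915 − 46020 = 895

895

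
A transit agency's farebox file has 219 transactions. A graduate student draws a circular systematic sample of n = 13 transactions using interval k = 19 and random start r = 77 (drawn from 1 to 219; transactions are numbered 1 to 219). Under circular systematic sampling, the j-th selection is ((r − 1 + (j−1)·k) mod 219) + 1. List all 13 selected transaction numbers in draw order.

Selection 1: 77
Selection 2: 77 + 19 = 96
Selection 3: 96 + 19 = 115
Selection 4: 115 + 19 = 134
Selection 5: 134 + 19 = 153
Selection 6: 153 + 19 = 172
Selection 7: 172 + 19 = 191
Selection 8: 191 + 19 = 210
Selection 9: 210 + 19 = 229 → 229 − 219 = 10
Selection 10: 10 + 19 = 29
Selection 11: 29 + 19 = 48
Selection 12: 48 + 19 = 67
Selection 13: 67 + 19 = 86

77, 96, 115, 134, 153, 172, 191, 210, 10, 29, 48, 67, 86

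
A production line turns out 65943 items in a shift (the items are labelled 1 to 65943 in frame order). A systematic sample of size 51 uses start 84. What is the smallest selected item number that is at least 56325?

56976

k = 65943/51 = 1293
Steps past start: ⌈(56325 − 84)/1293⌉ = ⌈56241/1293⌉ = 44
Selected item: 84 + 44×1293 = 56976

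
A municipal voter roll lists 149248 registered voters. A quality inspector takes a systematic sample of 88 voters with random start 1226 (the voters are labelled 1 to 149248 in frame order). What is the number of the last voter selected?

148778

k = 149248/88 = 1696
88th selection = r + (88−1)·k = 1226 + 87×1696 = 1226 + 147552 = 148778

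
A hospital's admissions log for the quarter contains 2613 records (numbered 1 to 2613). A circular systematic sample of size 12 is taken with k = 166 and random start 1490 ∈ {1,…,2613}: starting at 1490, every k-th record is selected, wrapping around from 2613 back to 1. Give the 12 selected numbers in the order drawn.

Selection 1: 1490
Selection 2: 1490 + 166 = 1656
Selection 3: 1656 + 166 = 1822
Selection 4: 1822 + 166 = 1988
Selection 5: 1988 + 166 = 2154
Selection 6: 2154 + 166 = 2320
Selection 7: 2320 + 166 = 2486
Selection 8: 2486 + 166 = 2652 → 2652 − 2613 = 39
Selection 9: 39 + 166 = 205
Selection 10: 205 + 166 = 371
Selection 11: 371 + 166 = 537
Selection 12: 537 + 166 = 703

1490, 1656, 1822, 1988, 2154, 2320, 2486, 39, 205, 371, 537, 703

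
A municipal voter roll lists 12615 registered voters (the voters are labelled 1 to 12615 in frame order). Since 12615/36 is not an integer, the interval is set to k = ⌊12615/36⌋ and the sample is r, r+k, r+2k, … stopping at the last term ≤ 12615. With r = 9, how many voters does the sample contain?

k = ⌊12615/36⌋ = 350
Achieved size = ⌊(12615 − 9)/350⌋ + 1 = ⌊12606/350⌋ + 1 = 36 + 1 = 37
(last selection: 9 + 36×350 = 12609 ≤ 12615; next would be 12959 > 12615)

37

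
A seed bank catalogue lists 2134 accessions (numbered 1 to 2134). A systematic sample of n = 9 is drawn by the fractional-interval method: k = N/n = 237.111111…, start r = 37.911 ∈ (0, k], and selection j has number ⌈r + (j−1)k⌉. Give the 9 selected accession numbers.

38, 276, 513, 750, 987, 1224, 1461, 1698, 1935

j=1: r + 0k = 37.911 → ⌈·⌉ = 38
j=2: r + 1k = 275.022111… → ⌈·⌉ = 276
j=3: r + 2k = 512.133222… → ⌈·⌉ = 513
j=4: r + 3k = 749.244333… → ⌈·⌉ = 750
j=5: r + 4k = 986.355444… → ⌈·⌉ = 987
j=6: r + 5k = 1223.466555… → ⌈·⌉ = 1224
j=7: r + 6k = 1460.577666… → ⌈·⌉ = 1461
j=8: r + 7k = 1697.688777… → ⌈·⌉ = 1698
j=9: r + 8k = 1934.799888… → ⌈·⌉ = 1935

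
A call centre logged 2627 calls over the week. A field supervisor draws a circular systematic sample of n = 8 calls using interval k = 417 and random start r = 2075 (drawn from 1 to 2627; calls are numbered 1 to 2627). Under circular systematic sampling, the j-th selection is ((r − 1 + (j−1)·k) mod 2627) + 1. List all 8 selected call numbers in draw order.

Selection 1: 2075
Selection 2: 2075 + 417 = 2492
Selection 3: 2492 + 417 = 2909 → 2909 − 2627 = 282
Selection 4: 282 + 417 = 699
Selection 5: 699 + 417 = 1116
Selection 6: 1116 + 417 = 1533
Selection 7: 1533 + 417 = 1950
Selection 8: 1950 + 417 = 2367

2075, 2492, 282, 699, 1116, 1533, 1950, 2367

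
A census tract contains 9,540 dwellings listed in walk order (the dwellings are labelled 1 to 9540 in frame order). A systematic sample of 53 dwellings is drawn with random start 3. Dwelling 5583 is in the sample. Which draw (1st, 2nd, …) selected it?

k = 9540/53 = 180
position = (5583 − 3)/180 + 1 = 5580/180 + 1 = 31 + 1 = 32

32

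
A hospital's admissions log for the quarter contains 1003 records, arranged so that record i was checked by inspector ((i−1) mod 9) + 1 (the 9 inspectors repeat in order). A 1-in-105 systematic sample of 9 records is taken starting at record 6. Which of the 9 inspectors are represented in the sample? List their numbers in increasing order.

Consecutive selections differ by k = 105, so their inspector numbers differ by 105 mod 9 = 6.
gcd(105, 9) = 3, so the sample visits 9/3 = 3 distinct residues mod 9.
Start 6 is inspector 6; the inspectors hit are 3, 6, 9.

3, 6, 9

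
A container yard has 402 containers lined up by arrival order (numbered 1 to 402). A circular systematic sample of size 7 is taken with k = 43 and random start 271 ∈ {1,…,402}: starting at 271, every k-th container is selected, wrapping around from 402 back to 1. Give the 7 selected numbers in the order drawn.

271, 314, 357, 400, 41, 84, 127

Selection 1: 271
Selection 2: 271 + 43 = 314
Selection 3: 314 + 43 = 357
Selection 4: 357 + 43 = 400
Selection 5: 400 + 43 = 443 → 443 − 402 = 41
Selection 6: 41 + 43 = 84
Selection 7: 84 + 43 = 127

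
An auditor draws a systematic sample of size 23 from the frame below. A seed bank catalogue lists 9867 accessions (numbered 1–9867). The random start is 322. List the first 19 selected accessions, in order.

322, 751, 1180, 1609, 2038, 2467, 2896, 3325, 3754, 4183, 4612, 5041, 5470, 5899, 6328, 6757, 7186, 7615, 8044

k = N/n = 9867/23 = 429
accession 1: 322
accession 2: 322 + 429 = 751
accession 3: 751 + 429 = 1180
accession 4: 1180 + 429 = 1609
accession 5: 1609 + 429 = 2038
accession 6: 2038 + 429 = 2467
accession 7: 2467 + 429 = 2896
accession 8: 2896 + 429 = 3325
accession 9: 3325 + 429 = 3754
accession 10: 3754 + 429 = 4183
accession 11: 4183 + 429 = 4612
accession 12: 4612 + 429 = 5041
accession 13: 5041 + 429 = 5470
accession 14: 5470 + 429 = 5899
accession 15: 5899 + 429 = 6328
accession 16: 6328 + 429 = 6757
accession 17: 6757 + 429 = 7186
accession 18: 7186 + 429 = 7615
accession 19: 7615 + 429 = 8044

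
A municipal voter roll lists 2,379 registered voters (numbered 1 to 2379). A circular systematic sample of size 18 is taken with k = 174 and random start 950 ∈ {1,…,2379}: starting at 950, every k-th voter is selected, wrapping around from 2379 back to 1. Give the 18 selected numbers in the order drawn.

Selection 1: 950
Selection 2: 950 + 174 = 1124
Selection 3: 1124 + 174 = 1298
Selection 4: 1298 + 174 = 1472
Selection 5: 1472 + 174 = 1646
Selection 6: 1646 + 174 = 1820
Selection 7: 1820 + 174 = 1994
Selection 8: 1994 + 174 = 2168
Selection 9: 2168 + 174 = 2342
Selection 10: 2342 + 174 = 2516 → 2516 − 2379 = 137
Selection 11: 137 + 174 = 311
Selection 12: 311 + 174 = 485
Selection 13: 485 + 174 = 659
Selection 14: 659 + 174 = 833
Selection 15: 833 + 174 = 1007
Selection 16: 1007 + 174 = 1181
Selection 17: 1181 + 174 = 1355
Selection 18: 1355 + 174 = 1529

950, 1124, 1298, 1472, 1646, 1820, 1994, 2168, 2342, 137, 311, 485, 659, 833, 1007, 1181, 1355, 1529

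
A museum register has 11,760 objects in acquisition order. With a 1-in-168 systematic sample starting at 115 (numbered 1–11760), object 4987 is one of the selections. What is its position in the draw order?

k = 168
position = (4987 − 115)/168 + 1 = 4872/168 + 1 = 29 + 1 = 30

30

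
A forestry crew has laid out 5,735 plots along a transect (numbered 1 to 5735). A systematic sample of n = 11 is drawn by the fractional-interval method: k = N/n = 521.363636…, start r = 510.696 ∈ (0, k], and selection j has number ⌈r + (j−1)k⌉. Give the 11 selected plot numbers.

511, 1033, 1554, 2075, 2597, 3118, 3639, 4161, 4682, 5203, 5725

j=1: r + 0k = 510.696 → ⌈·⌉ = 511
j=2: r + 1k = 1032.059636… → ⌈·⌉ = 1033
j=3: r + 2k = 1553.423272… → ⌈·⌉ = 1554
j=4: r + 3k = 2074.786909… → ⌈·⌉ = 2075
j=5: r + 4k = 2596.150545… → ⌈·⌉ = 2597
j=6: r + 5k = 3117.514181… → ⌈·⌉ = 3118
j=7: r + 6k = 3638.877818… → ⌈·⌉ = 3639
j=8: r + 7k = 4160.241454… → ⌈·⌉ = 4161
j=9: r + 8k = 4681.605090… → ⌈·⌉ = 4682
j=10: r + 9k = 5202.968727… → ⌈·⌉ = 5203
j=11: r + 10k = 5724.332363… → ⌈·⌉ = 5725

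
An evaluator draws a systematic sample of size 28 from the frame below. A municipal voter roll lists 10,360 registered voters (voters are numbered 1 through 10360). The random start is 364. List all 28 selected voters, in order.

k = N/n = 10360/28 = 370
voter 1: 364
voter 2: 364 + 370 = 734
voter 3: 734 + 370 = 1104
voter 4: 1104 + 370 = 1474
voter 5: 1474 + 370 = 1844
voter 6: 1844 + 370 = 2214
voter 7: 2214 + 370 = 2584
voter 8: 2584 + 370 = 2954
voter 9: 2954 + 370 = 3324
voter 10: 3324 + 370 = 3694
voter 11: 3694 + 370 = 4064
voter 12: 4064 + 370 = 4434
voter 13: 4434 + 370 = 4804
voter 14: 4804 + 370 = 5174
voter 15: 5174 + 370 = 5544
voter 16: 5544 + 370 = 5914
voter 17: 5914 + 370 = 6284
voter 18: 6284 + 370 = 6654
voter 19: 6654 + 370 = 7024
voter 20: 7024 + 370 = 7394
voter 21: 7394 + 370 = 7764
voter 22: 7764 + 370 = 8134
voter 23: 8134 + 370 = 8504
voter 24: 8504 + 370 = 8874
voter 25: 8874 + 370 = 9244
voter 26: 9244 + 370 = 9614
voter 27: 9614 + 370 = 9984
voter 28: 9984 + 370 = 10354

364, 734, 1104, 1474, 1844, 2214, 2584, 2954, 3324, 3694, 4064, 4434, 4804, 5174, 5544, 5914, 6284, 6654, 7024, 7394, 7764, 8134, 8504, 8874, 9244, 9614, 9984, 10354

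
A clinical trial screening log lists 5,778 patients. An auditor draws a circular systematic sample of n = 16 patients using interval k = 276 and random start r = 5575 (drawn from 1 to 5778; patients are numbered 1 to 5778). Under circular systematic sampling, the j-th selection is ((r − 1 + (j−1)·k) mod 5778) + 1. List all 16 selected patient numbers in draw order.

5575, 73, 349, 625, 901, 1177, 1453, 1729, 2005, 2281, 2557, 2833, 3109, 3385, 3661, 3937

Selection 1: 5575
Selection 2: 5575 + 276 = 5851 → 5851 − 5778 = 73
Selection 3: 73 + 276 = 349
Selection 4: 349 + 276 = 625
Selection 5: 625 + 276 = 901
Selection 6: 901 + 276 = 1177
Selection 7: 1177 + 276 = 1453
Selection 8: 1453 + 276 = 1729
Selection 9: 1729 + 276 = 2005
Selection 10: 2005 + 276 = 2281
Selection 11: 2281 + 276 = 2557
Selection 12: 2557 + 276 = 2833
Selection 13: 2833 + 276 = 3109
Selection 14: 3109 + 276 = 3385
Selection 15: 3385 + 276 = 3661
Selection 16: 3661 + 276 = 3937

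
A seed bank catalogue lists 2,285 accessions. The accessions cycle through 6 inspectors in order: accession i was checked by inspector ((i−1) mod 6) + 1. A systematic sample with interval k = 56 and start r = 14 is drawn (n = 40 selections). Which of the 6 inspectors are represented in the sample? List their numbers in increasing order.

Consecutive selections differ by k = 56, so their inspector numbers differ by 56 mod 6 = 2.
gcd(56, 6) = 2, so the sample visits 6/2 = 3 distinct residues mod 6.
Start 14 is inspector 2; the inspectors hit are 2, 4, 6.

2, 4, 6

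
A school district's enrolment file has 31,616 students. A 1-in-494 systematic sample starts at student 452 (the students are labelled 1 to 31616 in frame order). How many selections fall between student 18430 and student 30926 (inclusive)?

k = 494
First selection ≥ 18430: 452 + ⌈(18430−452)/494⌉·494 = 452 + 37×494 = 18730
Last selection ≤ 30926: 452 + ⌊(30926−452)/494⌋·494 = 452 + 61×494 = 30586
Count = 61 − 37 + 1 = 25

25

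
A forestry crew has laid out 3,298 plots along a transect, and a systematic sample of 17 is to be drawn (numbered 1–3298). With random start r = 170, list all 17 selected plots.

k = N/n = 3298/17 = 194
plot 1: 170
plot 2: 170 + 194 = 364
plot 3: 364 + 194 = 558
plot 4: 558 + 194 = 752
plot 5: 752 + 194 = 946
plot 6: 946 + 194 = 1140
plot 7: 1140 + 194 = 1334
plot 8: 1334 + 194 = 1528
plot 9: 1528 + 194 = 1722
plot 10: 1722 + 194 = 1916
plot 11: 1916 + 194 = 2110
plot 12: 2110 + 194 = 2304
plot 13: 2304 + 194 = 2498
plot 14: 2498 + 194 = 2692
plot 15: 2692 + 194 = 2886
plot 16: 2886 + 194 = 3080
plot 17: 3080 + 194 = 3274

170, 364, 558, 752, 946, 1140, 1334, 1528, 1722, 1916, 2110, 2304, 2498, 2692, 2886, 3080, 3274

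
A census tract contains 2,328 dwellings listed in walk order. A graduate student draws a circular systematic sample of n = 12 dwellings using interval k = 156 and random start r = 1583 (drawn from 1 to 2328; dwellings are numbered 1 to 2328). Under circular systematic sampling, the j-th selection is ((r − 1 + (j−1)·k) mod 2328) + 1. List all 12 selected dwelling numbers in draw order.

1583, 1739, 1895, 2051, 2207, 35, 191, 347, 503, 659, 815, 971

Selection 1: 1583
Selection 2: 1583 + 156 = 1739
Selection 3: 1739 + 156 = 1895
Selection 4: 1895 + 156 = 2051
Selection 5: 2051 + 156 = 2207
Selection 6: 2207 + 156 = 2363 → 2363 − 2328 = 35
Selection 7: 35 + 156 = 191
Selection 8: 191 + 156 = 347
Selection 9: 347 + 156 = 503
Selection 10: 503 + 156 = 659
Selection 11: 659 + 156 = 815
Selection 12: 815 + 156 = 971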